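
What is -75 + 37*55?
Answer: 1960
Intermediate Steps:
-75 + 37*55 = -75 + 2035 = 1960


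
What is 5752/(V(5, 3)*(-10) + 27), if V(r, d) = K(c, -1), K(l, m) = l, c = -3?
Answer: 5752/57 ≈ 100.91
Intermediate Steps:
V(r, d) = -3
5752/(V(5, 3)*(-10) + 27) = 5752/(-3*(-10) + 27) = 5752/(30 + 27) = 5752/57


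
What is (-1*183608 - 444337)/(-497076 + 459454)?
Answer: 627945/37622 ≈ 16.691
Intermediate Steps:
(-1*183608 - 444337)/(-497076 + 459454) = (-183608 - 444337)/(-37622) = -627945*(-1/37622) = 627945/37622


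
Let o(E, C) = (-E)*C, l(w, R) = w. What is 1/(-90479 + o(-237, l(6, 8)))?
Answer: -1/89057 ≈ -1.1229e-5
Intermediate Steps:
o(E, C) = -C*E
1/(-90479 + o(-237, l(6, 8))) = 1/(-90479 - 1*6*(-237)) = 1/(-90479 + 1422) = 1/(-89057) = -1/89057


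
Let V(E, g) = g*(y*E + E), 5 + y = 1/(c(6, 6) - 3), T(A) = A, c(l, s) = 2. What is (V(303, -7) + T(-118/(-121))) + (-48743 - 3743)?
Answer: -5067483/121 ≈ -41880.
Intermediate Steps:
y = -6 (y = -5 + 1/(2 - 3) = -5 + 1/(-1) = -5 - 1 = -6)
V(E, g) = -5*E*g (V(E, g) = g*(-6*E + E) = g*(-5*E) = -5*E*g)
(V(303, -7) + T(-118/(-121))) + (-48743 - 3743) = (-5*303*(-7) - 118/(-121)) + (-48743 - 3743) = (10605 - 118*(-1/121)) - 52486 = (10605 + 118/121) - 52486 = 1283323/121 - 52486 = -5067483/121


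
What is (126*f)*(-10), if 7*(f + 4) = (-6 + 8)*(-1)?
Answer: 5400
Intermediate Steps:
f = -30/7 (f = -4 + ((-6 + 8)*(-1))/7 = -4 + (2*(-1))/7 = -4 + (⅐)*(-2) = -4 - 2/7 = -30/7 ≈ -4.2857)
(126*f)*(-10) = (126*(-30/7))*(-10) = -540*(-10) = 5400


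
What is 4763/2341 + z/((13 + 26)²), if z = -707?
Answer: 5589436/3560661 ≈ 1.5698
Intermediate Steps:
4763/2341 + z/((13 + 26)²) = 4763/2341 - 707/(13 + 26)² = 4763*(1/2341) - 707/(39²) = 4763/2341 - 707/1521 = 5589436/3560661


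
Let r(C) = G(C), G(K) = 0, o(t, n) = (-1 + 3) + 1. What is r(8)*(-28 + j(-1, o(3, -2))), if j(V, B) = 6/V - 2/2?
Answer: 0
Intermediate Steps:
o(t, n) = 3 (o(t, n) = 2 + 1 = 3)
r(C) = 0
j(V, B) = -1 + 6/V (j(V, B) = 6/V - 2*½ = 6/V - 1 = -1 + 6/V)
r(8)*(-28 + j(-1, o(3, -2))) = 0*(-28 + (6 - 1*(-1))/(-1)) = 0*(-28 - (6 + 1)) = 0*(-28 - 1*7) = 0*(-28 - 7) = 0*(-35) = 0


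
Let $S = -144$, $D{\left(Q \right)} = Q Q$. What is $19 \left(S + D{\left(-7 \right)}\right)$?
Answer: $-1805$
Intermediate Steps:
$D{\left(Q \right)} = Q^{2}$
$19 \left(S + D{\left(-7 \right)}\right) = 19 \left(-144 + \left(-7\right)^{2}\right) = 19 \left(-144 + 49\right) = 19 \left(-95\right) = -1805$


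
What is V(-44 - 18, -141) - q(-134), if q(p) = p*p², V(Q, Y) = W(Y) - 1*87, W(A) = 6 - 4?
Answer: 2406019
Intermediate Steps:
W(A) = 2
V(Q, Y) = -85 (V(Q, Y) = 2 - 1*87 = 2 - 87 = -85)
q(p) = p³
V(-44 - 18, -141) - q(-134) = -85 - 1*(-134)³ = -85 - 1*(-2406104) = -85 + 2406104 = 2406019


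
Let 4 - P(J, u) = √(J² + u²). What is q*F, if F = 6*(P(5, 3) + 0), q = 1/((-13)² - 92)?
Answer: 24/77 - 6*√34/77 ≈ -0.14267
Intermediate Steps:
q = 1/77 (q = 1/(169 - 92) = 1/77 ≈ 0.012987)
P(J, u) = 4 - √(J² + u²)
F = 24 - 6*√34 (F = 6*((4 - √(5² + 3²)) + 0) = 6*((4 - √(25 + 9)) + 0) = 6*((4 - √34) + 0) = 6*(4 - √34) = 24 - 6*√34 ≈ -10.986)
q*F = (24 - 6*√34)/77 = 24/77 - 6*√34/77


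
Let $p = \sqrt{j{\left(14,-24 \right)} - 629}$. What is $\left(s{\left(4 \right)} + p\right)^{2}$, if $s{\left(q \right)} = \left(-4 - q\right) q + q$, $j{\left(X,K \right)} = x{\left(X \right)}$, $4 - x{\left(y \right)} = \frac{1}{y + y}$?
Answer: $\frac{\left(392 - i \sqrt{122507}\right)^{2}}{196} \approx 158.96 - 1400.0 i$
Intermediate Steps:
$x{\left(y \right)} = 4 - \frac{1}{2 y}$ ($x{\left(y \right)} = 4 - \frac{1}{y + y} = 4 - \frac{1}{2 y}$)
$j{\left(X,K \right)} = 4 - \frac{1}{2 X}$
$p = \frac{i \sqrt{122507}}{14}$ ($p = \sqrt{\left(4 - \frac{1}{2 \cdot 14}\right) - 629} = \sqrt{\left(4 - \frac{1}{28}\right) - 629} = \sqrt{\frac{111}{28} - 629} = \sqrt{- \frac{17501}{28}} = \frac{i \sqrt{122507}}{14} \approx 25.001 i$)
$s{\left(q \right)} = q + q \left(-4 - q\right)$ ($s{\left(q \right)} = q \left(-4 - q\right) + q = q + q \left(-4 - q\right)$)
$\left(s{\left(4 \right)} + p\right)^{2} = \left(\left(-1\right) 4 \left(3 + 4\right) + \frac{i \sqrt{122507}}{14}\right)^{2} = \left(\left(-1\right) 4 \cdot 7 + \frac{i \sqrt{122507}}{14}\right)^{2} = \left(-28 + \frac{i \sqrt{122507}}{14}\right)^{2}$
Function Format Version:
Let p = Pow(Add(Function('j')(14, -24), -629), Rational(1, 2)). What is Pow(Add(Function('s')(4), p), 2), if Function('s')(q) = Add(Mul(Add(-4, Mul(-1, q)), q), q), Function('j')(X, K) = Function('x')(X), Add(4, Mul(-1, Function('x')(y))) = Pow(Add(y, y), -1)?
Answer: Mul(Rational(1, 196), Pow(Add(392, Mul(-1, I, Pow(122507, Rational(1, 2)))), 2)) ≈ Add(158.96, Mul(-1400.0, I))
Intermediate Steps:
Function('x')(y) = Add(4, Mul(Rational(-1, 2), Pow(y, -1))) (Function('x')(y) = Add(4, Mul(-1, Pow(Add(y, y), -1))) = Add(4, Mul(-1, Pow(Mul(2, y), -1))) = Add(4, Mul(-1, Mul(Rational(1, 2), Pow(y, -1)))) = Add(4, Mul(Rational(-1, 2), Pow(y, -1))))
Function('j')(X, K) = Add(4, Mul(Rational(-1, 2), Pow(X, -1)))
p = Mul(Rational(1, 14), I, Pow(122507, Rational(1, 2))) (p = Pow(Add(Add(4, Mul(Rational(-1, 2), Pow(14, -1))), -629), Rational(1, 2)) = Pow(Add(Add(4, Mul(Rational(-1, 2), Rational(1, 14))), -629), Rational(1, 2)) = Pow(Add(Add(4, Rational(-1, 28)), -629), Rational(1, 2)) = Pow(Add(Rational(111, 28), -629), Rational(1, 2)) = Pow(Rational(-17501, 28), Rational(1, 2)) = Mul(Rational(1, 14), I, Pow(122507, Rational(1, 2))) ≈ Mul(25.001, I))
Function('s')(q) = Add(q, Mul(q, Add(-4, Mul(-1, q)))) (Function('s')(q) = Add(Mul(q, Add(-4, Mul(-1, q))), q) = Add(q, Mul(q, Add(-4, Mul(-1, q)))))
Pow(Add(Function('s')(4), p), 2) = Pow(Add(Mul(-1, 4, Add(3, 4)), Mul(Rational(1, 14), I, Pow(122507, Rational(1, 2)))), 2) = Pow(Add(Mul(-1, 4, 7), Mul(Rational(1, 14), I, Pow(122507, Rational(1, 2)))), 2) = Pow(Add(-28, Mul(Rational(1, 14), I, Pow(122507, Rational(1, 2)))), 2)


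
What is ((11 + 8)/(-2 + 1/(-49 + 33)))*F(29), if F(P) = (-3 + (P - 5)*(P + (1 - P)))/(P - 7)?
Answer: -1064/121 ≈ -8.7934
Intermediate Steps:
F(P) = (-8 + P)/(-7 + P) (F(P) = (-3 + (-5 + P)*1)/(-7 + P) = (-3 + (-5 + P))/(-7 + P) = (-8 + P)/(-7 + P))
((11 + 8)/(-2 + 1/(-49 + 33)))*F(29) = ((11 + 8)/(-2 + 1/(-49 + 33)))*((-8 + 29)/(-7 + 29)) = (19/(-2 + 1/(-16)))*(21/22) = (19/(-2 - 1/16))*((1/22)*21) = (19/(-33/16))*(21/22) = (19*(-16/33))*(21/22) = -304/33*21/22 = -1064/121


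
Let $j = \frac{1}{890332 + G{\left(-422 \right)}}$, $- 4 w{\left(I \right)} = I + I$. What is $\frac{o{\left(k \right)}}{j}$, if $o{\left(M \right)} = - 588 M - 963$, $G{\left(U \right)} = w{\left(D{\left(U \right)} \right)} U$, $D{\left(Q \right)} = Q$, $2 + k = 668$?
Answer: $-314563216590$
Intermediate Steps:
$k = 666$ ($k = -2 + 668 = 666$)
$w{\left(I \right)} = - \frac{I}{2}$ ($w{\left(I \right)} = - \frac{I + I}{4} = - \frac{2 I}{4} = - \frac{I}{2}$)
$G{\left(U \right)} = - \frac{U^{2}}{2}$ ($G{\left(U \right)} = - \frac{U}{2} U = - \frac{U^{2}}{2}$)
$o{\left(M \right)} = -963 - 588 M$
$j = \frac{1}{801290}$ ($j = \frac{1}{890332 - \frac{\left(-422\right)^{2}}{2}} = \frac{1}{890332 - 89042} = \frac{1}{801290} \approx 1.248 \cdot 10^{-6}$)
$\frac{o{\left(k \right)}}{j} = \left(-963 - 391608\right) \frac{1}{\frac{1}{801290}} = \left(-963 - 391608\right) 801290 = \left(-392571\right) 801290 = -314563216590$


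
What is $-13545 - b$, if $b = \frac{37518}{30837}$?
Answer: $- \frac{139241561}{10279} \approx -13546.0$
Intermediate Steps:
$b = \frac{12506}{10279}$ ($b = 37518 \cdot \frac{1}{30837} = \frac{12506}{10279} \approx 1.2167$)
$-13545 - b = -13545 - \frac{12506}{10279} = - \frac{139241561}{10279}$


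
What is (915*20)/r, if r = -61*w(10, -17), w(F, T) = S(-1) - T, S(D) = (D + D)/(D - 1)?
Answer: -50/3 ≈ -16.667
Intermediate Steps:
S(D) = 2*D/(-1 + D) (S(D) = (2*D)/(-1 + D) = 2*D/(-1 + D))
w(F, T) = 1 - T (w(F, T) = 2*(-1)/(-1 - 1) - T = 2*(-1)/(-2) - T = 2*(-1)*(-½) - T = 1 - T)
r = -1098 (r = -61*(1 - 1*(-17)) = -61*(1 + 17) = -61*18 = -1098)
(915*20)/r = (915*20)/(-1098) = 18300*(-1/1098) = -50/3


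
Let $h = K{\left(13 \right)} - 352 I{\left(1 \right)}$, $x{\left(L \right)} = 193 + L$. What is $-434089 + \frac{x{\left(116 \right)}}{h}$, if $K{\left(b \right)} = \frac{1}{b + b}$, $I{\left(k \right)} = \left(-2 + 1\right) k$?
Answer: $- \frac{1324402861}{3051} \approx -4.3409 \cdot 10^{5}$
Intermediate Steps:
$I{\left(k \right)} = - k$
$K{\left(b \right)} = \frac{1}{2 b}$
$h = \frac{9153}{26}$ ($h = \frac{1}{2 \cdot 13} - 352 \left(\left(-1\right) 1\right) = \frac{1}{2} \cdot \frac{1}{13} - -352 = \frac{1}{26} + 352 = \frac{9153}{26} \approx 352.04$)
$-434089 + \frac{x{\left(116 \right)}}{h} = -434089 + \frac{193 + 116}{\frac{9153}{26}} = -434089 + 309 \cdot \frac{26}{9153} = -434089 + \frac{2678}{3051} = - \frac{1324402861}{3051}$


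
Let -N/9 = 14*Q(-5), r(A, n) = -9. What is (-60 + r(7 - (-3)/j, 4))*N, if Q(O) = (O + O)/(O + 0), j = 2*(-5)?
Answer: 17388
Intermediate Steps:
j = -10
Q(O) = 2 (Q(O) = (2*O)/O = 2)
N = -252 (N = -126*2 = -9*28 = -252)
(-60 + r(7 - (-3)/j, 4))*N = (-60 - 9)*(-252) = -69*(-252) = 17388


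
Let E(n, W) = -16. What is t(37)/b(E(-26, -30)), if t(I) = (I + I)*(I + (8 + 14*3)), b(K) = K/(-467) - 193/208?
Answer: -625361568/86803 ≈ -7204.4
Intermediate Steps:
b(K) = -193/208 - K/467 (b(K) = K*(-1/467) - 193*1/208 = -K/467 - 193/208 = -193/208 - K/467)
t(I) = 2*I*(50 + I) (t(I) = (2*I)*(I + (8 + 42)) = (2*I)*(I + 50) = (2*I)*(50 + I) = 2*I*(50 + I))
t(37)/b(E(-26, -30)) = (2*37*(50 + 37))/(-193/208 - 1/467*(-16)) = (2*37*87)/(-193/208 + 16/467) = 6438/(-86803/97136) = 6438*(-97136/86803) = -625361568/86803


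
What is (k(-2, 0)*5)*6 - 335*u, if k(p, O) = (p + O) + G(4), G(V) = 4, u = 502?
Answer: -168110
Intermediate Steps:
k(p, O) = 4 + O + p (k(p, O) = (p + O) + 4 = (O + p) + 4 = 4 + O + p)
(k(-2, 0)*5)*6 - 335*u = ((4 + 0 - 2)*5)*6 - 335*502 = (2*5)*6 - 168170 = 10*6 - 168170 = 60 - 168170 = -168110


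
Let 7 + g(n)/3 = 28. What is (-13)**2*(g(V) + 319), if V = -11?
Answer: 64558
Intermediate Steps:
g(n) = 63 (g(n) = -21 + 3*28 = -21 + 84 = 63)
(-13)**2*(g(V) + 319) = (-13)**2*(63 + 319) = 169*382 = 64558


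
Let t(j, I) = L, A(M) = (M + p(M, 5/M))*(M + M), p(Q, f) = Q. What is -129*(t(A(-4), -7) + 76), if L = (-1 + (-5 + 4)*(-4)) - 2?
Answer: -9933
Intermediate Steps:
L = 1 (L = (-1 - 1*(-4)) - 2 = (-1 + 4) - 2 = 3 - 2 = 1)
A(M) = 4*M² (A(M) = (M + M)*(M + M) = (2*M)*(2*M) = 4*M²)
t(j, I) = 1
-129*(t(A(-4), -7) + 76) = -129*(1 + 76) = -129*77 = -9933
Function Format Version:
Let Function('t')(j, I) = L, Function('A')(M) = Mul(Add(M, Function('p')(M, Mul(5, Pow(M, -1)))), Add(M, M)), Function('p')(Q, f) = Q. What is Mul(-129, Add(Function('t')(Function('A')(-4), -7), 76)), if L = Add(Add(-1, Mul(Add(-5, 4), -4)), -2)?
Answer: -9933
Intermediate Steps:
L = 1 (L = Add(Add(-1, Mul(-1, -4)), -2) = Add(Add(-1, 4), -2) = Add(3, -2) = 1)
Function('A')(M) = Mul(4, Pow(M, 2)) (Function('A')(M) = Mul(Add(M, M), Add(M, M)) = Mul(Mul(2, M), Mul(2, M)) = Mul(4, Pow(M, 2)))
Function('t')(j, I) = 1
Mul(-129, Add(Function('t')(Function('A')(-4), -7), 76)) = Mul(-129, Add(1, 76)) = Mul(-129, 77) = -9933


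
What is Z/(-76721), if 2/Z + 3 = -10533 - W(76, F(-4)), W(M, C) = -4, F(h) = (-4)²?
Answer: 1/404012786 ≈ 2.4752e-9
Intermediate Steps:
F(h) = 16
Z = -1/5266 (Z = 2/(-3 + (-10533 - 1*(-4))) = 2/(-3 + (-10533 + 4)) = 2/(-3 - 10529) = 2/(-10532) = 2*(-1/10532) = -1/5266 ≈ -0.00018990)
Z/(-76721) = -1/5266/(-76721) = -1/5266*(-1/76721) = 1/404012786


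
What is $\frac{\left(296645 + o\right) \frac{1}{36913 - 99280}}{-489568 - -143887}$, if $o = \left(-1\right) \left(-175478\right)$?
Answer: $\frac{472123}{21559086927} \approx 2.1899 \cdot 10^{-5}$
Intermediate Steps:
$o = 175478$
$\frac{\left(296645 + o\right) \frac{1}{36913 - 99280}}{-489568 - -143887} = \frac{\left(296645 + 175478\right) \frac{1}{36913 - 99280}}{-489568 - -143887} = \frac{472123 \frac{1}{-62367}}{-489568 + 143887} = \frac{472123 \left(- \frac{1}{62367}\right)}{-345681} = \left(- \frac{472123}{62367}\right) \left(- \frac{1}{345681}\right) = \frac{472123}{21559086927}$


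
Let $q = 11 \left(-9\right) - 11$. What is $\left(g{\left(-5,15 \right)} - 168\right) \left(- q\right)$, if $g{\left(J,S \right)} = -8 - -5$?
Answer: $-18810$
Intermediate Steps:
$q = -110$ ($q = -99 - 11 = -110$)
$g{\left(J,S \right)} = -3$ ($g{\left(J,S \right)} = -8 + 5 = -3$)
$\left(g{\left(-5,15 \right)} - 168\right) \left(- q\right) = \left(-3 - 168\right) \left(\left(-1\right) \left(-110\right)\right) = \left(-171\right) 110 = -18810$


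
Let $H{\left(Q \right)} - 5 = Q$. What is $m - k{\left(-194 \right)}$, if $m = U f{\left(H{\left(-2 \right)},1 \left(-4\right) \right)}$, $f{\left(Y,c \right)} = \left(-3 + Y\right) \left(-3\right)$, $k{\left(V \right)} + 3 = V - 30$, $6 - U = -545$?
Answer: $227$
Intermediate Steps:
$U = 551$ ($U = 6 - -545 = 6 + 545 = 551$)
$H{\left(Q \right)} = 5 + Q$
$k{\left(V \right)} = -33 + V$ ($k{\left(V \right)} = -3 + \left(V - 30\right) = -3 + \left(-30 + V\right) = -33 + V$)
$f{\left(Y,c \right)} = 9 - 3 Y$
$m = 0$ ($m = 551 \left(9 - 3 \left(5 - 2\right)\right) = 551 \left(9 - 9\right) = 551 \cdot 0 = 0$)
$m - k{\left(-194 \right)} = 0 - \left(-33 - 194\right) = 0 - -227 = 0 + 227 = 227$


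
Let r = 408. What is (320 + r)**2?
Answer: 529984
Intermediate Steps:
(320 + r)**2 = (320 + 408)**2 = 728**2 = 529984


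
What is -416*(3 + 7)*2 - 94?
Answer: -8414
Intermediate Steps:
-416*(3 + 7)*2 - 94 = -4160*2 - 94 = -416*20 - 94 = -8320 - 94 = -8414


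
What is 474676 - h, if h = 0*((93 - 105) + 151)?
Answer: 474676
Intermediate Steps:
h = 0 (h = 0*(-12 + 151) = 0*139 = 0)
474676 - h = 474676 - 1*0 = 474676 + 0 = 474676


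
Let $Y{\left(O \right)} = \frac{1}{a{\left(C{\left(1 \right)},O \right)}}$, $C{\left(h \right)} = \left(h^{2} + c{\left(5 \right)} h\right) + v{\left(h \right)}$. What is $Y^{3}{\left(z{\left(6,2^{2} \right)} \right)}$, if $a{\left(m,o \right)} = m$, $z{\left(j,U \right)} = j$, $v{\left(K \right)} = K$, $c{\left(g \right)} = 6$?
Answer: $\frac{1}{512} \approx 0.0019531$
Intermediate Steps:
$C{\left(h \right)} = h^{2} + 7 h$ ($C{\left(h \right)} = \left(h^{2} + 6 h\right) + h = h^{2} + 7 h$)
$Y{\left(O \right)} = \frac{1}{8}$ ($Y{\left(O \right)} = \frac{1}{1 \left(7 + 1\right)} = \frac{1}{1 \cdot 8} = \frac{1}{8}$)
$Y^{3}{\left(z{\left(6,2^{2} \right)} \right)} = \left(\frac{1}{8}\right)^{3} = \frac{1}{512}$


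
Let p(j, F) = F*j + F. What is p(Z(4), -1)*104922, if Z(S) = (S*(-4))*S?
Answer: 6610086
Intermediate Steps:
Z(S) = -4*S**2 (Z(S) = (-4*S)*S = -4*S**2)
p(j, F) = F + F*j
p(Z(4), -1)*104922 = -(1 - 4*4**2)*104922 = -(1 - 4*16)*104922 = -(1 - 64)*104922 = -1*(-63)*104922 = 63*104922 = 6610086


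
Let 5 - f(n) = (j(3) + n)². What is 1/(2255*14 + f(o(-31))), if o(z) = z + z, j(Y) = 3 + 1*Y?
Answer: 1/28439 ≈ 3.5163e-5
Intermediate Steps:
j(Y) = 3 + Y
o(z) = 2*z
f(n) = 5 - (6 + n)² (f(n) = 5 - ((3 + 3) + n)² = 5 - (6 + n)²)
1/(2255*14 + f(o(-31))) = 1/(2255*14 + (5 - (6 + 2*(-31))²)) = 1/(31570 + (5 - (6 - 62)²)) = 1/(31570 + (5 - 1*(-56)²)) = 1/(31570 + (5 - 1*3136)) = 1/(31570 + (5 - 3136)) = 1/(31570 - 3131) = 1/28439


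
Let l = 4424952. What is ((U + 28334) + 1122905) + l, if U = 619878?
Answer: 6196069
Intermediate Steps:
((U + 28334) + 1122905) + l = ((619878 + 28334) + 1122905) + 4424952 = (648212 + 1122905) + 4424952 = 1771117 + 4424952 = 6196069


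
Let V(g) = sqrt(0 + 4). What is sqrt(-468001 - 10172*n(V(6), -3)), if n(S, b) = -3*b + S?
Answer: I*sqrt(579893) ≈ 761.51*I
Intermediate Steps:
V(g) = 2 (V(g) = sqrt(4) = 2)
n(S, b) = S - 3*b
sqrt(-468001 - 10172*n(V(6), -3)) = sqrt(-468001 - 10172*(2 - 3*(-3))) = sqrt(-468001 - 10172*(2 + 9)) = sqrt(-468001 - 10172*11) = sqrt(-468001 - 111892) = sqrt(-579893) = I*sqrt(579893)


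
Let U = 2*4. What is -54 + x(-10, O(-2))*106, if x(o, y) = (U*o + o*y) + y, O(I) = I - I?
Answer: -8534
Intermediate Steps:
U = 8
O(I) = 0
x(o, y) = y + 8*o + o*y (x(o, y) = (8*o + o*y) + y = y + 8*o + o*y)
-54 + x(-10, O(-2))*106 = -54 + (0 + 8*(-10) - 10*0)*106 = -54 + (0 - 80 + 0)*106 = -54 - 80*106 = -54 - 8480 = -8534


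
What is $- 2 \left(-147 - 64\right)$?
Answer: $422$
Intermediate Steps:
$- 2 \left(-147 - 64\right) = \left(-2\right) \left(-211\right) = 422$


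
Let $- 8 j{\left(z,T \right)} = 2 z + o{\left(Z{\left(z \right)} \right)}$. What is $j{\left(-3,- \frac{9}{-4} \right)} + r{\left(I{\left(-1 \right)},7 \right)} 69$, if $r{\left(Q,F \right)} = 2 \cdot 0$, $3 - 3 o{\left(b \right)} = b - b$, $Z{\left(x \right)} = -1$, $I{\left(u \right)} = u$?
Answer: $\frac{5}{8} \approx 0.625$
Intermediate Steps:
$o{\left(b \right)} = 1$ ($o{\left(b \right)} = 1 - \frac{b - b}{3} = 1 - 0 = 1 + 0 = 1$)
$j{\left(z,T \right)} = - \frac{1}{8} - \frac{z}{4}$ ($j{\left(z,T \right)} = - \frac{2 z + 1}{8} = - \frac{1 + 2 z}{8} = - \frac{1}{8} - \frac{z}{4}$)
$r{\left(Q,F \right)} = 0$
$j{\left(-3,- \frac{9}{-4} \right)} + r{\left(I{\left(-1 \right)},7 \right)} 69 = \left(- \frac{1}{8} - - \frac{3}{4}\right) + 0 \cdot 69 = \left(- \frac{1}{8} + \frac{3}{4}\right) + 0 = \frac{5}{8} + 0 = \frac{5}{8}$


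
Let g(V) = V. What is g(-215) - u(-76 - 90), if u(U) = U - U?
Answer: -215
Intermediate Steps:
u(U) = 0
g(-215) - u(-76 - 90) = -215 - 1*0 = -215 + 0 = -215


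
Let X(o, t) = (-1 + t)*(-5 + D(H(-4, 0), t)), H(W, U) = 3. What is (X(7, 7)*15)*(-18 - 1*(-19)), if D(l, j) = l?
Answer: -180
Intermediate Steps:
X(o, t) = 2 - 2*t (X(o, t) = (-1 + t)*(-5 + 3) = (-1 + t)*(-2) = 2 - 2*t)
(X(7, 7)*15)*(-18 - 1*(-19)) = ((2 - 2*7)*15)*(-18 - 1*(-19)) = ((2 - 14)*15)*(-18 + 19) = -12*15*1 = -180*1 = -180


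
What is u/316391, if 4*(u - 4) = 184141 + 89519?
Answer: 68419/316391 ≈ 0.21625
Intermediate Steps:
u = 68419 (u = 4 + (184141 + 89519)/4 = 4 + (¼)*273660 = 4 + 68415 = 68419)
u/316391 = 68419/316391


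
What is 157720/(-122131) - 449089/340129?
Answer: -108492834539/41540294899 ≈ -2.6117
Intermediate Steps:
157720/(-122131) - 449089/340129 = 157720*(-1/122131) - 449089*1/340129 = -157720/122131 - 449089/340129 = -108492834539/41540294899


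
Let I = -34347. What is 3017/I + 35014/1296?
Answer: 199785971/7418952 ≈ 26.929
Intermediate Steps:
3017/I + 35014/1296 = 3017/(-34347) + 35014/1296 = 3017*(-1/34347) + 35014*(1/1296) = -3017/34347 + 17507/648 = 199785971/7418952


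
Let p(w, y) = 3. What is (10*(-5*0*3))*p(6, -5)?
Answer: 0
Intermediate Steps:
(10*(-5*0*3))*p(6, -5) = (10*(-5*0*3))*3 = (10*(0*3))*3 = (10*0)*3 = 0*3 = 0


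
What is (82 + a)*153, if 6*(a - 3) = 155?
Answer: 33915/2 ≈ 16958.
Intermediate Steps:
a = 173/6 (a = 3 + (⅙)*155 = 3 + 155/6 = 173/6 ≈ 28.833)
(82 + a)*153 = (82 + 173/6)*153 = (665/6)*153 = 33915/2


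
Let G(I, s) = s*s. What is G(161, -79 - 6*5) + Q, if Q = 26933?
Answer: 38814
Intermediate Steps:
G(I, s) = s²
G(161, -79 - 6*5) + Q = (-79 - 6*5)² + 26933 = (-79 - 1*30)² + 26933 = (-79 - 30)² + 26933 = (-109)² + 26933 = 11881 + 26933 = 38814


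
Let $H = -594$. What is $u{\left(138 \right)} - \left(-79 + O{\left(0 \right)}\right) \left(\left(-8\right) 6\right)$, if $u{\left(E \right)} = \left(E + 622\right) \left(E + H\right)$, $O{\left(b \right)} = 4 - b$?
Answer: $-350160$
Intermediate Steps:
$u{\left(E \right)} = \left(-594 + E\right) \left(622 + E\right)$ ($u{\left(E \right)} = \left(E + 622\right) \left(E - 594\right) = \left(622 + E\right) \left(-594 + E\right) = \left(-594 + E\right) \left(622 + E\right)$)
$u{\left(138 \right)} - \left(-79 + O{\left(0 \right)}\right) \left(\left(-8\right) 6\right) = \left(-369468 + 138^{2} + 28 \cdot 138\right) - \left(-79 + \left(4 - 0\right)\right) \left(\left(-8\right) 6\right) = \left(-369468 + 19044 + 3864\right) - \left(-79 + \left(4 + 0\right)\right) \left(-48\right) = -346560 - \left(-79 + 4\right) \left(-48\right) = -346560 - \left(-75\right) \left(-48\right) = -346560 - 3600 = -350160$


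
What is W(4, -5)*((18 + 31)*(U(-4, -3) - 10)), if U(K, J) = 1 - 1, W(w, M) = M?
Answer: 2450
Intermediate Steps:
U(K, J) = 0
W(4, -5)*((18 + 31)*(U(-4, -3) - 10)) = -5*(18 + 31)*(0 - 10) = -245*(-10) = -5*(-490) = 2450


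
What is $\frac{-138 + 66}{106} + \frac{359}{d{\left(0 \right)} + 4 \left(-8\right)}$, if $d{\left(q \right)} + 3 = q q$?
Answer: $- \frac{20287}{1855} \approx -10.936$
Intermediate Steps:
$d{\left(q \right)} = -3 + q^{2}$ ($d{\left(q \right)} = -3 + q q = -3 + q^{2}$)
$\frac{-138 + 66}{106} + \frac{359}{d{\left(0 \right)} + 4 \left(-8\right)} = \frac{-138 + 66}{106} + \frac{359}{\left(-3 + 0^{2}\right) + 4 \left(-8\right)} = \left(-72\right) \frac{1}{106} + \frac{359}{\left(-3 + 0\right) - 32} = - \frac{36}{53} + \frac{359}{-3 - 32} = - \frac{36}{53} + \frac{359}{-35} = - \frac{36}{53} + 359 \left(- \frac{1}{35}\right) = - \frac{36}{53} - \frac{359}{35} = - \frac{20287}{1855}$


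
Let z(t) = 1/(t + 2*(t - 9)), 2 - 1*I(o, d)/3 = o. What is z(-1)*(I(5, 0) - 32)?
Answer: 41/21 ≈ 1.9524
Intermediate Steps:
I(o, d) = 6 - 3*o
z(t) = 1/(-18 + 3*t) (z(t) = 1/(t + 2*(-9 + t)) = 1/(t + (-18 + 2*t)) = 1/(-18 + 3*t))
z(-1)*(I(5, 0) - 32) = (1/(3*(-6 - 1)))*((6 - 3*5) - 32) = ((1/3)/(-7))*((6 - 15) - 32) = ((1/3)*(-1/7))*(-9 - 32) = -1/21*(-41) = 41/21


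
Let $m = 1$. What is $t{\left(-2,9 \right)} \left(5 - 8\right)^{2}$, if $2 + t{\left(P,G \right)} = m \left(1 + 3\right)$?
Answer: $18$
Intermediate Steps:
$t{\left(P,G \right)} = 2$ ($t{\left(P,G \right)} = -2 + 1 \left(1 + 3\right) = -2 + 1 \cdot 4 = -2 + 4 = 2$)
$t{\left(-2,9 \right)} \left(5 - 8\right)^{2} = 2 \left(5 - 8\right)^{2} = 2 \left(-3\right)^{2} = 2 \cdot 9 = 18$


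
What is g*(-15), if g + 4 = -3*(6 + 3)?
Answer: 465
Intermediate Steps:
g = -31 (g = -4 - 3*(6 + 3) = -4 - 3*9 = -4 - 27 = -31)
g*(-15) = -31*(-15) = 465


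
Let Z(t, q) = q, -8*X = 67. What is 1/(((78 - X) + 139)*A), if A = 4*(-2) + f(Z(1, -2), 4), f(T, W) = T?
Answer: -4/9015 ≈ -0.00044370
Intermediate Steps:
X = -67/8 (X = -⅛*67 = -67/8 ≈ -8.3750)
A = -10 (A = 4*(-2) - 2 = -8 - 2 = -10)
1/(((78 - X) + 139)*A) = 1/(((78 - 1*(-67/8)) + 139)*(-10)) = 1/(((78 + 67/8) + 139)*(-10)) = 1/((691/8 + 139)*(-10)) = 1/((1803/8)*(-10)) = 1/(-9015/4) = -4/9015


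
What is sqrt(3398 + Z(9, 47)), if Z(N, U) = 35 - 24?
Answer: sqrt(3409) ≈ 58.387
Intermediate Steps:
Z(N, U) = 11
sqrt(3398 + Z(9, 47)) = sqrt(3398 + 11) = sqrt(3409)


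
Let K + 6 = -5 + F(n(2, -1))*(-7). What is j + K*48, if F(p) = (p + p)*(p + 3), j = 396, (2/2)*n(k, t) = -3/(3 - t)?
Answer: 1002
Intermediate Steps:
n(k, t) = -3/(3 - t)
F(p) = 2*p*(3 + p) (F(p) = (2*p)*(3 + p) = 2*p*(3 + p))
K = 101/8 (K = -6 + (-5 + (2*(3/(-3 - 1))*(3 + 3/(-3 - 1)))*(-7)) = -6 + (-5 + (2*(3/(-4))*(3 + 3/(-4)))*(-7)) = -6 + (-5 + (2*(3*(-1/4))*(3 + 3*(-1/4)))*(-7)) = -6 + (-5 + (2*(-3/4)*(3 - 3/4))*(-7)) = -6 + (-5 + (2*(-3/4)*(9/4))*(-7)) = -6 + (-5 - 27/8*(-7)) = -6 + (-5 + 189/8) = -6 + 149/8 = 101/8 ≈ 12.625)
j + K*48 = 396 + (101/8)*48 = 396 + 606 = 1002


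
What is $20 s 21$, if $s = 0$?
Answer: $0$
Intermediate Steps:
$20 s 21 = 20 \cdot 0 \cdot 21 = 0 \cdot 21 = 0$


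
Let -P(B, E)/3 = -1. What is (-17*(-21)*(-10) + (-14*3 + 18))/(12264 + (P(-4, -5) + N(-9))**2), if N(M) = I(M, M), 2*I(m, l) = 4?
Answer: -3594/12289 ≈ -0.29246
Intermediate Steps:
I(m, l) = 2 (I(m, l) = (1/2)*4 = 2)
N(M) = 2
P(B, E) = 3 (P(B, E) = -3*(-1) = 3)
(-17*(-21)*(-10) + (-14*3 + 18))/(12264 + (P(-4, -5) + N(-9))**2) = (-17*(-21)*(-10) + (-14*3 + 18))/(12264 + (3 + 2)**2) = (357*(-10) + (-42 + 18))/(12264 + 5**2) = (-3570 - 24)/(12264 + 25) = -3594/12289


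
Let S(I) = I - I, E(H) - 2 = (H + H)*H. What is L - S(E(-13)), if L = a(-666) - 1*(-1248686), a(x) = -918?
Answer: 1247768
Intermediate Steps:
E(H) = 2 + 2*H² (E(H) = 2 + (H + H)*H = 2 + (2*H)*H = 2 + 2*H²)
L = 1247768 (L = -918 - 1*(-1248686) = -918 + 1248686 = 1247768)
S(I) = 0
L - S(E(-13)) = 1247768 - 1*0 = 1247768 + 0 = 1247768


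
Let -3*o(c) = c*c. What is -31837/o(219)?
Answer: 31837/15987 ≈ 1.9914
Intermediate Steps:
o(c) = -c²/3 (o(c) = -c*c/3 = -c²/3)
-31837/o(219) = -31837/((-⅓*219²)) = -31837/((-⅓*47961)) = -31837/(-15987) = -31837*(-1/15987) = 31837/15987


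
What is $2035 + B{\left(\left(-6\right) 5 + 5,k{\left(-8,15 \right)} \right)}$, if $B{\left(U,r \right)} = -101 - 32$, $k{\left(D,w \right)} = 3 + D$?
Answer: $1902$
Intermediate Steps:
$B{\left(U,r \right)} = -133$
$2035 + B{\left(\left(-6\right) 5 + 5,k{\left(-8,15 \right)} \right)} = 2035 - 133 = 1902$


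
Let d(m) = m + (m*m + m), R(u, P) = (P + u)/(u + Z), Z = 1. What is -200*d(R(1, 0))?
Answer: -250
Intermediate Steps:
R(u, P) = (P + u)/(1 + u) (R(u, P) = (P + u)/(u + 1) = (P + u)/(1 + u))
d(m) = m² + 2*m (d(m) = m + (m² + m) = m + (m + m²) = m² + 2*m)
-200*d(R(1, 0)) = -200*(0 + 1)/(1 + 1)*(2 + (0 + 1)/(1 + 1)) = -200*1/2*(2 + 1/2) = -200*(½)*1*(2 + (½)*1) = -100*(2 + ½) = -100*5/2 = -200*5/4 = -250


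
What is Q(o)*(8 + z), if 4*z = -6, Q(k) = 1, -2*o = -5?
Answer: 13/2 ≈ 6.5000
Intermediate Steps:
o = 5/2 (o = -½*(-5) = 5/2 ≈ 2.5000)
z = -3/2 (z = (¼)*(-6) = -3/2 ≈ -1.5000)
Q(o)*(8 + z) = 1*(8 - 3/2) = 1*(13/2) = 13/2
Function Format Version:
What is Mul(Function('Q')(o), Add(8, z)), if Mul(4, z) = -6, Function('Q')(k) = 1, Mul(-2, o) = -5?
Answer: Rational(13, 2) ≈ 6.5000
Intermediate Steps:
o = Rational(5, 2) (o = Mul(Rational(-1, 2), -5) = Rational(5, 2) ≈ 2.5000)
z = Rational(-3, 2) (z = Mul(Rational(1, 4), -6) = Rational(-3, 2) ≈ -1.5000)
Mul(Function('Q')(o), Add(8, z)) = Mul(1, Add(8, Rational(-3, 2))) = Mul(1, Rational(13, 2)) = Rational(13, 2)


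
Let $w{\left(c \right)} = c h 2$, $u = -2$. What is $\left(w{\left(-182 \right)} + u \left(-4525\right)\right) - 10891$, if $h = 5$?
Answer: $-3661$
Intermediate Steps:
$w{\left(c \right)} = 10 c$ ($w{\left(c \right)} = c 5 \cdot 2 = 5 c 2 = 10 c$)
$\left(w{\left(-182 \right)} + u \left(-4525\right)\right) - 10891 = \left(10 \left(-182\right) - -9050\right) - 10891 = \left(-1820 + 9050\right) - 10891 = 7230 - 10891 = -3661$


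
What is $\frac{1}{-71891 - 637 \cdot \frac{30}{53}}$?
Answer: $- \frac{53}{3829333} \approx -1.3841 \cdot 10^{-5}$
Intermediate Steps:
$\frac{1}{-71891 - 637 \cdot \frac{30}{53}} = \frac{1}{-71891 - 637 \cdot 30 \cdot \frac{1}{53}} = \frac{1}{-71891 - \frac{19110}{53}} = \frac{1}{- \frac{3829333}{53}} = - \frac{53}{3829333}$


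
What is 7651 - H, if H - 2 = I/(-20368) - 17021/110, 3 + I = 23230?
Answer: 8743335109/1120240 ≈ 7804.9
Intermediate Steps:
I = 23227 (I = -3 + 23230 = 23227)
H = -172378869/1120240 (H = 2 + (23227/(-20368) - 17021/110) = 2 + (23227*(-1/20368) - 17021*1/110) = 2 + (-23227/20368 - 17021/110) = 2 - 174619349/1120240 = -172378869/1120240 ≈ -153.88)
7651 - H = 7651 - 1*(-172378869/1120240) = 7651 + 172378869/1120240 = 8743335109/1120240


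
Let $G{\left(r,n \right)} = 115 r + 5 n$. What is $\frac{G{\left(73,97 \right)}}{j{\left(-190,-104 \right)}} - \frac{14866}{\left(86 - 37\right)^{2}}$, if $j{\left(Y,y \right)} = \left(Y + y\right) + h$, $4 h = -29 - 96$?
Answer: $- \frac{104624186}{3123701} \approx -33.494$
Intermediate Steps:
$G{\left(r,n \right)} = 5 n + 115 r$
$h = - \frac{125}{4}$ ($h = \frac{-29 - 96}{4} = \frac{1}{4} \left(-125\right) = - \frac{125}{4} \approx -31.25$)
$j{\left(Y,y \right)} = - \frac{125}{4} + Y + y$ ($j{\left(Y,y \right)} = \left(Y + y\right) - \frac{125}{4} = - \frac{125}{4} + Y + y$)
$\frac{G{\left(73,97 \right)}}{j{\left(-190,-104 \right)}} - \frac{14866}{\left(86 - 37\right)^{2}} = \frac{5 \cdot 97 + 115 \cdot 73}{- \frac{125}{4} - 190 - 104} - \frac{14866}{\left(86 - 37\right)^{2}} = \frac{485 + 8395}{- \frac{1301}{4}} - \frac{14866}{49^{2}} = 8880 \left(- \frac{4}{1301}\right) - \frac{14866}{2401} = - \frac{35520}{1301} - \frac{14866}{2401} = - \frac{104624186}{3123701}$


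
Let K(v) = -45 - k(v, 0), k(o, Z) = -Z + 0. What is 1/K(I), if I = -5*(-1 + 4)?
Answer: -1/45 ≈ -0.022222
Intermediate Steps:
k(o, Z) = -Z
I = -15 (I = -5*3 = -15)
K(v) = -45 (K(v) = -45 - (-1)*0 = -45 - 1*0 = -45 + 0 = -45)
1/K(I) = 1/(-45) = -1/45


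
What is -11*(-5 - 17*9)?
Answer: 1738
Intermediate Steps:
-11*(-5 - 17*9) = -11*(-5 - 153) = -11*(-158) = 1738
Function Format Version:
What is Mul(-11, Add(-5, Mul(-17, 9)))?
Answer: 1738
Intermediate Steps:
Mul(-11, Add(-5, Mul(-17, 9))) = Mul(-11, Add(-5, -153)) = Mul(-11, -158) = 1738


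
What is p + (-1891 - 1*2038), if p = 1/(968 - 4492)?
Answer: -13845797/3524 ≈ -3929.0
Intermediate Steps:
p = -1/3524 (p = 1/(-3524) = -1/3524 ≈ -0.00028377)
p + (-1891 - 1*2038) = -1/3524 + (-1891 - 1*2038) = -1/3524 + (-1891 - 2038) = -1/3524 - 3929 = -13845797/3524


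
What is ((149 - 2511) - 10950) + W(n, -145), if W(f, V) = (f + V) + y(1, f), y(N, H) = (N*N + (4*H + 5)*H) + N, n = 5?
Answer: -13325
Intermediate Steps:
y(N, H) = N + N² + H*(5 + 4*H) (y(N, H) = (N² + (5 + 4*H)*H) + N = (N² + H*(5 + 4*H)) + N = N + N² + H*(5 + 4*H))
W(f, V) = 2 + V + 4*f² + 6*f (W(f, V) = (f + V) + (1 + 1² + 4*f² + 5*f) = (V + f) + (1 + 1 + 4*f² + 5*f) = (V + f) + (2 + 4*f² + 5*f) = 2 + V + 4*f² + 6*f)
((149 - 2511) - 10950) + W(n, -145) = ((149 - 2511) - 10950) + (2 - 145 + 4*5² + 6*5) = (-2362 - 10950) + (2 - 145 + 4*25 + 30) = -13312 + (2 - 145 + 100 + 30) = -13312 - 13 = -13325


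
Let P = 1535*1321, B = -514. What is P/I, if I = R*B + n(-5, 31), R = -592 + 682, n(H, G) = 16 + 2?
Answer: -2027735/46242 ≈ -43.851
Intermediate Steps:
n(H, G) = 18
R = 90
P = 2027735
I = -46242 (I = 90*(-514) + 18 = -46260 + 18 = -46242)
P/I = 2027735/(-46242) = 2027735*(-1/46242) = -2027735/46242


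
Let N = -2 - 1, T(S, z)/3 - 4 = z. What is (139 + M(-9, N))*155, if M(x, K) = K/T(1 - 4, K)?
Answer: 21390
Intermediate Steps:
T(S, z) = 12 + 3*z
N = -3
M(x, K) = K/(12 + 3*K)
(139 + M(-9, N))*155 = (139 + (⅓)*(-3)/(4 - 3))*155 = (139 + (⅓)*(-3)/1)*155 = (139 + (⅓)*(-3)*1)*155 = (139 - 1)*155 = 138*155 = 21390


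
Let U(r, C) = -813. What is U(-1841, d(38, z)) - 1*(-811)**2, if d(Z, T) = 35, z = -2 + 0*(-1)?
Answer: -658534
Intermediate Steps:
z = -2 (z = -2 + 0 = -2)
U(-1841, d(38, z)) - 1*(-811)**2 = -813 - 1*(-811)**2 = -813 - 1*657721 = -813 - 657721 = -658534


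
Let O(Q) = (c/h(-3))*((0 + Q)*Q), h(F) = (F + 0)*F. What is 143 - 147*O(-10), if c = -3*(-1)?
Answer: -4757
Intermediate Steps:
h(F) = F² (h(F) = F*F = F²)
c = 3
O(Q) = Q²/3 (O(Q) = (3/((-3)²))*((0 + Q)*Q) = (3/9)*(Q*Q) = (3*(⅑))*Q² = Q²/3)
143 - 147*O(-10) = 143 - 49*(-10)² = 143 - 49*100 = 143 - 147*100/3 = 143 - 4900 = -4757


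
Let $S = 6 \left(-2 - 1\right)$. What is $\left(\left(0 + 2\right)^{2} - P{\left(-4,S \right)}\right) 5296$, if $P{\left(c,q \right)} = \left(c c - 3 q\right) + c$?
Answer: $-328352$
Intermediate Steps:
$S = -18$ ($S = 6 \left(-3\right) = -18$)
$P{\left(c,q \right)} = c + c^{2} - 3 q$ ($P{\left(c,q \right)} = \left(c^{2} - 3 q\right) + c = c + c^{2} - 3 q$)
$\left(\left(0 + 2\right)^{2} - P{\left(-4,S \right)}\right) 5296 = \left(\left(0 + 2\right)^{2} - \left(-4 + \left(-4\right)^{2} - -54\right)\right) 5296 = \left(2^{2} - \left(-4 + 16 + 54\right)\right) 5296 = \left(4 - 66\right) 5296 = \left(-62\right) 5296 = -328352$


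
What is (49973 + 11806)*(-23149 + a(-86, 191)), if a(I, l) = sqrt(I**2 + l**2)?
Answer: -1430122071 + 61779*sqrt(43877) ≈ -1.4172e+9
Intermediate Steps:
(49973 + 11806)*(-23149 + a(-86, 191)) = (49973 + 11806)*(-23149 + sqrt((-86)**2 + 191**2)) = 61779*(-23149 + sqrt(7396 + 36481)) = 61779*(-23149 + sqrt(43877)) = -1430122071 + 61779*sqrt(43877)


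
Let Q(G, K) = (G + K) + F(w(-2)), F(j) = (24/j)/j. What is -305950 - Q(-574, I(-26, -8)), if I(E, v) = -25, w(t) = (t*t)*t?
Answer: -2442811/8 ≈ -3.0535e+5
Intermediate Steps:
w(t) = t**3 (w(t) = t**2*t = t**3)
F(j) = 24/j**2
Q(G, K) = 3/8 + G + K (Q(G, K) = (G + K) + 24/((-2)**3)**2 = (G + K) + 24/(-8)**2 = (G + K) + 24*(1/64) = (G + K) + 3/8 = 3/8 + G + K)
-305950 - Q(-574, I(-26, -8)) = -305950 - (3/8 - 574 - 25) = -305950 - 1*(-4789/8) = -305950 + 4789/8 = -2442811/8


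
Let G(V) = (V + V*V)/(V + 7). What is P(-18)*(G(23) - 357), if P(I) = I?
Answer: 30474/5 ≈ 6094.8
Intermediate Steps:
G(V) = (V + V²)/(7 + V)
P(-18)*(G(23) - 357) = -18*(23*(1 + 23)/(7 + 23) - 357) = -18*(23*24/30 - 357) = -18*(23*(1/30)*24 - 357) = -18*(92/5 - 357) = -18*(-1693/5) = 30474/5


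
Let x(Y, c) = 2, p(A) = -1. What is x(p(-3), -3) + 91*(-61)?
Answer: -5549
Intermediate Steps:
x(p(-3), -3) + 91*(-61) = 2 + 91*(-61) = 2 - 5551 = -5549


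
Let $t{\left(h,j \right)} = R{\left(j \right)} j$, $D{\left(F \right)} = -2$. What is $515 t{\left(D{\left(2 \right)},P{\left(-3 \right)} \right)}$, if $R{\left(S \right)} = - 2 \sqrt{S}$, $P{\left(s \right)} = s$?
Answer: $3090 i \sqrt{3} \approx 5352.0 i$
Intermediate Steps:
$t{\left(h,j \right)} = - 2 j^{\frac{3}{2}}$ ($t{\left(h,j \right)} = - 2 \sqrt{j} j = - 2 j^{\frac{3}{2}}$)
$515 t{\left(D{\left(2 \right)},P{\left(-3 \right)} \right)} = 515 \left(- 2 \left(-3\right)^{\frac{3}{2}}\right) = 515 \left(- 2 \left(- 3 i \sqrt{3}\right)\right) = 515 \cdot 6 i \sqrt{3} = 3090 i \sqrt{3}$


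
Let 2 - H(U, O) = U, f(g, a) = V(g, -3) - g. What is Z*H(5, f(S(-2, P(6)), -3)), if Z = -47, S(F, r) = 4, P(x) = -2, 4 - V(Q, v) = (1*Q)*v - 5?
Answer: 141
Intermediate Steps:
V(Q, v) = 9 - Q*v (V(Q, v) = 4 - ((1*Q)*v - 5) = 4 - (Q*v - 5) = 4 - (-5 + Q*v) = 4 + (5 - Q*v) = 9 - Q*v)
f(g, a) = 9 + 2*g (f(g, a) = (9 - 1*g*(-3)) - g = (9 + 3*g) - g = 9 + 2*g)
H(U, O) = 2 - U
Z*H(5, f(S(-2, P(6)), -3)) = -47*(2 - 1*5) = -47*(2 - 5) = -47*(-3) = 141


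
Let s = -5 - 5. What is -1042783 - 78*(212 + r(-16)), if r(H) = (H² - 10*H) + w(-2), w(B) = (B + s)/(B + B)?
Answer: -1092001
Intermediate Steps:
s = -10
w(B) = (-10 + B)/(2*B) (w(B) = (B - 10)/(B + B) = (-10 + B)/((2*B)) = (-10 + B)*(1/(2*B)) = (-10 + B)/(2*B))
r(H) = 3 + H² - 10*H (r(H) = (H² - 10*H) + (½)*(-10 - 2)/(-2) = (H² - 10*H) + (½)*(-½)*(-12) = (H² - 10*H) + 3 = 3 + H² - 10*H)
-1042783 - 78*(212 + r(-16)) = -1042783 - 78*(212 + (3 + (-16)² - 10*(-16))) = -1042783 - 78*(212 + (3 + 256 + 160)) = -1042783 - 78*(212 + 419) = -1042783 - 78*631 = -1042783 - 1*49218 = -1042783 - 49218 = -1092001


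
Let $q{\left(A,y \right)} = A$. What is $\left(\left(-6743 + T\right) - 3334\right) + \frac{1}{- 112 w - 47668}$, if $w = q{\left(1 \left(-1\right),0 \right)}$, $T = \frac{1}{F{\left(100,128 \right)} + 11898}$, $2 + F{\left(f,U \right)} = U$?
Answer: $- \frac{53353361407}{5294568} \approx -10077.0$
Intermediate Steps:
$F{\left(f,U \right)} = -2 + U$
$T = \frac{1}{12024}$ ($T = \frac{1}{\left(-2 + 128\right) + 11898} = \frac{1}{126 + 11898} = \frac{1}{12024} \approx 8.3167 \cdot 10^{-5}$)
$w = -1$ ($w = 1 \left(-1\right) = -1$)
$\left(\left(-6743 + T\right) - 3334\right) + \frac{1}{- 112 w - 47668} = \left(\left(-6743 + \frac{1}{12024}\right) - 3334\right) + \frac{1}{\left(-112\right) \left(-1\right) - 47668} = \left(- \frac{81077831}{12024} - 3334\right) + \frac{1}{112 - 47668} = - \frac{121165847}{12024} + \frac{1}{-47556} = - \frac{121165847}{12024} - \frac{1}{47556} = - \frac{53353361407}{5294568}$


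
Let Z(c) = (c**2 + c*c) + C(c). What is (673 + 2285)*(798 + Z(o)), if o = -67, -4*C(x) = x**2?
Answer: 51195585/2 ≈ 2.5598e+7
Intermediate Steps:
C(x) = -x**2/4
Z(c) = 7*c**2/4 (Z(c) = (c**2 + c*c) - c**2/4 = (c**2 + c**2) - c**2/4 = 2*c**2 - c**2/4 = 7*c**2/4)
(673 + 2285)*(798 + Z(o)) = (673 + 2285)*(798 + (7/4)*(-67)**2) = 2958*(798 + (7/4)*4489) = 2958*(798 + 31423/4) = 2958*(34615/4) = 51195585/2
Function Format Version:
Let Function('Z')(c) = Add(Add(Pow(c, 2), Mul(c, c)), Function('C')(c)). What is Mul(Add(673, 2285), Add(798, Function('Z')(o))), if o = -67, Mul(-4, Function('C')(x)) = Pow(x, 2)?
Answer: Rational(51195585, 2) ≈ 2.5598e+7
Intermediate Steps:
Function('C')(x) = Mul(Rational(-1, 4), Pow(x, 2))
Function('Z')(c) = Mul(Rational(7, 4), Pow(c, 2)) (Function('Z')(c) = Add(Add(Pow(c, 2), Mul(c, c)), Mul(Rational(-1, 4), Pow(c, 2))) = Add(Add(Pow(c, 2), Pow(c, 2)), Mul(Rational(-1, 4), Pow(c, 2))) = Add(Mul(2, Pow(c, 2)), Mul(Rational(-1, 4), Pow(c, 2))) = Mul(Rational(7, 4), Pow(c, 2)))
Mul(Add(673, 2285), Add(798, Function('Z')(o))) = Mul(Add(673, 2285), Add(798, Mul(Rational(7, 4), Pow(-67, 2)))) = Mul(2958, Add(798, Mul(Rational(7, 4), 4489))) = Mul(2958, Add(798, Rational(31423, 4))) = Mul(2958, Rational(34615, 4)) = Rational(51195585, 2)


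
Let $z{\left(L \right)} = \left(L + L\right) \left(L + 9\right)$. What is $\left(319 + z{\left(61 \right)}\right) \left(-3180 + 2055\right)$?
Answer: $-9966375$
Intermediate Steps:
$z{\left(L \right)} = 2 L \left(9 + L\right)$
$\left(319 + z{\left(61 \right)}\right) \left(-3180 + 2055\right) = \left(319 + 2 \cdot 61 \left(9 + 61\right)\right) \left(-3180 + 2055\right) = \left(319 + 2 \cdot 61 \cdot 70\right) \left(-1125\right) = \left(319 + 8540\right) \left(-1125\right) = 8859 \left(-1125\right) = -9966375$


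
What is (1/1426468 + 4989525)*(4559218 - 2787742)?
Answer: 3152074823126594169/356617 ≈ 8.8388e+12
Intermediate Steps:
(1/1426468 + 4989525)*(4559218 - 2787742) = (1/1426468 + 4989525)*1771476 = (7117397747701/1426468)*1771476 = 3152074823126594169/356617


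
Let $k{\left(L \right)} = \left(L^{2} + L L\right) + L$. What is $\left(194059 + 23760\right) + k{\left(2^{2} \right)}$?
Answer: $217855$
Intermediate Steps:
$k{\left(L \right)} = L + 2 L^{2}$ ($k{\left(L \right)} = \left(L^{2} + L^{2}\right) + L = 2 L^{2} + L = L + 2 L^{2}$)
$\left(194059 + 23760\right) + k{\left(2^{2} \right)} = \left(194059 + 23760\right) + 2^{2} \left(1 + 2 \cdot 2^{2}\right) = 217819 + 4 \left(1 + 2 \cdot 4\right) = 217819 + 4 \left(1 + 8\right) = 217819 + 4 \cdot 9 = 217819 + 36 = 217855$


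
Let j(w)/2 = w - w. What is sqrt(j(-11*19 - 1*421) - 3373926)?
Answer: I*sqrt(3373926) ≈ 1836.8*I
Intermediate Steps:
j(w) = 0 (j(w) = 2*(w - w) = 2*0 = 0)
sqrt(j(-11*19 - 1*421) - 3373926) = sqrt(0 - 3373926) = sqrt(-3373926) = I*sqrt(3373926)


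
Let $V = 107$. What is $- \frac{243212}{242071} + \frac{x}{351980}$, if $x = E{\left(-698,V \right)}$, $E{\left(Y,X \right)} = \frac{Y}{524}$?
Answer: $- \frac{22428793539899}{22323487451960} \approx -1.0047$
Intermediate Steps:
$E{\left(Y,X \right)} = \frac{Y}{524}$ ($E{\left(Y,X \right)} = Y \frac{1}{524} = \frac{Y}{524}$)
$x = - \frac{349}{262}$ ($x = \frac{1}{524} \left(-698\right) = - \frac{349}{262} \approx -1.3321$)
$- \frac{243212}{242071} + \frac{x}{351980} = - \frac{243212}{242071} - \frac{349}{262 \cdot 351980} = \left(-243212\right) \frac{1}{242071} - \frac{349}{92218760} = - \frac{243212}{242071} - \frac{349}{92218760} = - \frac{22428793539899}{22323487451960}$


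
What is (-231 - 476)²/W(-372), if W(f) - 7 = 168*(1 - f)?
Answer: 10201/1279 ≈ 7.9758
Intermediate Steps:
W(f) = 175 - 168*f (W(f) = 7 + 168*(1 - f) = 7 + (168 - 168*f) = 175 - 168*f)
(-231 - 476)²/W(-372) = (-231 - 476)²/(175 - 168*(-372)) = (-707)²/(175 + 62496) = 499849/62671 = 499849*(1/62671) = 10201/1279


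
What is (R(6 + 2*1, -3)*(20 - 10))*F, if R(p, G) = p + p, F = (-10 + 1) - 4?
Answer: -2080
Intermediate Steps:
F = -13 (F = -9 - 4 = -13)
R(p, G) = 2*p
(R(6 + 2*1, -3)*(20 - 10))*F = ((2*(6 + 2*1))*(20 - 10))*(-13) = ((2*(6 + 2))*10)*(-13) = ((2*8)*10)*(-13) = (16*10)*(-13) = 160*(-13) = -2080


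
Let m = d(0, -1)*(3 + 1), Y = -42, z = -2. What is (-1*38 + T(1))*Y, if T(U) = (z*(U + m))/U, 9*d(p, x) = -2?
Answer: 4816/3 ≈ 1605.3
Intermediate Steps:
d(p, x) = -2/9 (d(p, x) = (⅑)*(-2) = -2/9)
m = -8/9 (m = -2*(3 + 1)/9 = -2/9*4 = -8/9 ≈ -0.88889)
T(U) = (16/9 - 2*U)/U (T(U) = (-2*(U - 8/9))/U = (-2*(-8/9 + U))/U = (16/9 - 2*U)/U)
(-1*38 + T(1))*Y = (-1*38 + (-2 + (16/9)/1))*(-42) = (-38 + (-2 + (16/9)*1))*(-42) = (-38 + (-2 + 16/9))*(-42) = (-38 - 2/9)*(-42) = -344/9*(-42) = 4816/3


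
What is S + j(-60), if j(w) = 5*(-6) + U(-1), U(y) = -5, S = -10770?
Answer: -10805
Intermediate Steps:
j(w) = -35 (j(w) = 5*(-6) - 5 = -30 - 5 = -35)
S + j(-60) = -10770 - 35 = -10805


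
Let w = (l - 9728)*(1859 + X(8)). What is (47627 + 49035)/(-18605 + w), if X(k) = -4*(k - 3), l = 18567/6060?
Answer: -195257240/36163580369 ≈ -0.0053993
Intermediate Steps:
l = 6189/2020 (l = 18567*(1/6060) = 6189/2020 ≈ 3.0639)
X(k) = 12 - 4*k (X(k) = -4*(-3 + k) = 12 - 4*k)
w = -36125998269/2020 (w = (6189/2020 - 9728)*(1859 + (12 - 4*8)) = -19644371*(1859 + (12 - 32))/2020 = -19644371*(1859 - 20)/2020 = -19644371/2020*1839 = -36125998269/2020 ≈ -1.7884e+7)
(47627 + 49035)/(-18605 + w) = (47627 + 49035)/(-18605 - 36125998269/2020) = 96662/(-36163580369/2020) = 96662*(-2020/36163580369) = -195257240/36163580369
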